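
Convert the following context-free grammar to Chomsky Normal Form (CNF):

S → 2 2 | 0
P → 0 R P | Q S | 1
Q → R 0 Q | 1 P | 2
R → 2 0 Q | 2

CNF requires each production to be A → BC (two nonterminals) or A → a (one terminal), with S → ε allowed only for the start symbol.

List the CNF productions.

T2 → 2; S → 0; T0 → 0; P → 1; T1 → 1; Q → 2; R → 2; S → T2 T2; P → T0 X0; X0 → R P; P → Q S; Q → R X1; X1 → T0 Q; Q → T1 P; R → T2 X2; X2 → T0 Q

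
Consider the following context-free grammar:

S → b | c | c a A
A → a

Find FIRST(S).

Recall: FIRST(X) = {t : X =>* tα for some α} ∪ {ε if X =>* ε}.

We compute FIRST(S) using the standard algorithm.
FIRST(A) = {a}
FIRST(S) = {b, c}
Therefore, FIRST(S) = {b, c}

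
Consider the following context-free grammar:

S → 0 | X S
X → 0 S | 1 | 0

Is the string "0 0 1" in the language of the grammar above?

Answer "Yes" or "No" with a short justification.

No - no valid derivation exists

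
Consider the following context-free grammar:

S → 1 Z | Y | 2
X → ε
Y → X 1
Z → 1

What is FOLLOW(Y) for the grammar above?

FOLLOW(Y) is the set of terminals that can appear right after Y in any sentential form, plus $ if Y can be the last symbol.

We compute FOLLOW(Y) using the standard algorithm.
FOLLOW(S) starts with {$}.
FIRST(S) = {1, 2}
FIRST(X) = {ε}
FIRST(Y) = {1}
FIRST(Z) = {1}
FOLLOW(S) = {$}
FOLLOW(X) = {1}
FOLLOW(Y) = {$}
FOLLOW(Z) = {$}
Therefore, FOLLOW(Y) = {$}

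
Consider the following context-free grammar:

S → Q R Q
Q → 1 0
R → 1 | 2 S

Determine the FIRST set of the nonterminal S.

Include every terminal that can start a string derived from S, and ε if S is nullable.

We compute FIRST(S) using the standard algorithm.
FIRST(Q) = {1}
FIRST(R) = {1, 2}
FIRST(S) = {1}
Therefore, FIRST(S) = {1}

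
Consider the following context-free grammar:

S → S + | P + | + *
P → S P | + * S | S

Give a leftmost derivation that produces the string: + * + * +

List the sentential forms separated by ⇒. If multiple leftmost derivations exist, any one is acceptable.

S ⇒ P + ⇒ + * S + ⇒ + * + * +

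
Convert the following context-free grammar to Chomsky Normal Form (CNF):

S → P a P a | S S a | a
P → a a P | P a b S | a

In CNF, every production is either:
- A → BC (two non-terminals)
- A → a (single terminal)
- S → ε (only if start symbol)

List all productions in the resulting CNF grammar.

TA → a; S → a; TB → b; P → a; S → P X0; X0 → TA X1; X1 → P TA; S → S X2; X2 → S TA; P → TA X3; X3 → TA P; P → P X4; X4 → TA X5; X5 → TB S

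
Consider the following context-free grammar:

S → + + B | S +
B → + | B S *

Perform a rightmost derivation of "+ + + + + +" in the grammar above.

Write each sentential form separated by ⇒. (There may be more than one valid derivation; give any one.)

S ⇒ S + ⇒ S + + ⇒ S + + + ⇒ + + B + + + ⇒ + + + + + +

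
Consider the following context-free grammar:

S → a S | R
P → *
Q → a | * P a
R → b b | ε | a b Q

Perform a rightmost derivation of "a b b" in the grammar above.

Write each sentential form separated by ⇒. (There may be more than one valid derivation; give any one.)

S ⇒ a S ⇒ a R ⇒ a b b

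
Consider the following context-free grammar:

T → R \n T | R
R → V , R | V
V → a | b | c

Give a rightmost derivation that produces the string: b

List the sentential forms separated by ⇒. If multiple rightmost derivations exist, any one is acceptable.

T ⇒ R ⇒ V ⇒ b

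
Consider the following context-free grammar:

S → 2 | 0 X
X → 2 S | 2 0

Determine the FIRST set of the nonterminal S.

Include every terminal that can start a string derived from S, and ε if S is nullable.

We compute FIRST(S) using the standard algorithm.
FIRST(S) = {0, 2}
FIRST(X) = {2}
Therefore, FIRST(S) = {0, 2}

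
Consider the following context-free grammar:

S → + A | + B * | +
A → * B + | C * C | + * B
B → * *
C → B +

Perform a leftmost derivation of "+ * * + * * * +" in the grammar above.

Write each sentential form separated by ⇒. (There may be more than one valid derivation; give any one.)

S ⇒ + A ⇒ + C * C ⇒ + B + * C ⇒ + * * + * C ⇒ + * * + * B + ⇒ + * * + * * * +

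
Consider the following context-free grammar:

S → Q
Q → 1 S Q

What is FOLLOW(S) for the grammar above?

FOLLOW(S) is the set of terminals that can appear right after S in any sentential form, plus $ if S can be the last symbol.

We compute FOLLOW(S) using the standard algorithm.
FOLLOW(S) starts with {$}.
FIRST(Q) = {1}
FIRST(S) = {1}
FOLLOW(Q) = {$, 1}
FOLLOW(S) = {$, 1}
Therefore, FOLLOW(S) = {$, 1}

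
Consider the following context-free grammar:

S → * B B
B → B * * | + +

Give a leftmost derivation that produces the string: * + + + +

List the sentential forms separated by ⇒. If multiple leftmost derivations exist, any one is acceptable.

S ⇒ * B B ⇒ * + + B ⇒ * + + + +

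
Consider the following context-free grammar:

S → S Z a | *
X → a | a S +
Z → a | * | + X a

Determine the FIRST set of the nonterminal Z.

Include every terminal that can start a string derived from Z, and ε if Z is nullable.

We compute FIRST(Z) using the standard algorithm.
FIRST(S) = {*}
FIRST(X) = {a}
FIRST(Z) = {*, +, a}
Therefore, FIRST(Z) = {*, +, a}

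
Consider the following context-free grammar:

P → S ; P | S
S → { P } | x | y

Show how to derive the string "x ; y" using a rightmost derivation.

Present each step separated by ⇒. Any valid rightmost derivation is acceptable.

P ⇒ S ; P ⇒ S ; S ⇒ S ; y ⇒ x ; y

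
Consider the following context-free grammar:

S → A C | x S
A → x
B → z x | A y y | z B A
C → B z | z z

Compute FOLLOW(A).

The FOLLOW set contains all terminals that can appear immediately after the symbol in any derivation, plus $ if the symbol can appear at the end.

We compute FOLLOW(A) using the standard algorithm.
FOLLOW(S) starts with {$}.
FIRST(A) = {x}
FIRST(B) = {x, z}
FIRST(C) = {x, z}
FIRST(S) = {x}
FOLLOW(A) = {x, y, z}
FOLLOW(B) = {x, z}
FOLLOW(C) = {$}
FOLLOW(S) = {$}
Therefore, FOLLOW(A) = {x, y, z}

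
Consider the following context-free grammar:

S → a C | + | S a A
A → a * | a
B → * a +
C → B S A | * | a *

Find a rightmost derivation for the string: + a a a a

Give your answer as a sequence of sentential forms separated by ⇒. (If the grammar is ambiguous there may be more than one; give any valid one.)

S ⇒ S a A ⇒ S a a ⇒ S a A a a ⇒ S a a a a ⇒ + a a a a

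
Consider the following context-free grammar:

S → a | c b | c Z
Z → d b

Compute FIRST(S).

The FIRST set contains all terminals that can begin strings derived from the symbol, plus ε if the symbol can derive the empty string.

We compute FIRST(S) using the standard algorithm.
FIRST(S) = {a, c}
FIRST(Z) = {d}
Therefore, FIRST(S) = {a, c}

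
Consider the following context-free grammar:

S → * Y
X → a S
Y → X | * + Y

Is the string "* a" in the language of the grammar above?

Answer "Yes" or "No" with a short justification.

No - no valid derivation exists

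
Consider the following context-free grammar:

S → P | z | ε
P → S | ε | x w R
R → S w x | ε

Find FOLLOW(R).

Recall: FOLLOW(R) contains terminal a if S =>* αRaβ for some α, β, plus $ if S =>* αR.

We compute FOLLOW(R) using the standard algorithm.
FOLLOW(S) starts with {$}.
FIRST(P) = {x, z, ε}
FIRST(R) = {w, x, z, ε}
FIRST(S) = {x, z, ε}
FOLLOW(P) = {$, w}
FOLLOW(R) = {$, w}
FOLLOW(S) = {$, w}
Therefore, FOLLOW(R) = {$, w}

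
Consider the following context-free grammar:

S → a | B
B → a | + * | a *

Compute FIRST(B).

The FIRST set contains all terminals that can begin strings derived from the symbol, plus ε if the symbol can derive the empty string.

We compute FIRST(B) using the standard algorithm.
FIRST(B) = {+, a}
FIRST(S) = {+, a}
Therefore, FIRST(B) = {+, a}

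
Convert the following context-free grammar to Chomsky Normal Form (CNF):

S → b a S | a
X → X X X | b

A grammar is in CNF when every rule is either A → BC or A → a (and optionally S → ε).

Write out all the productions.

TB → b; TA → a; S → a; X → b; S → TB X0; X0 → TA S; X → X X1; X1 → X X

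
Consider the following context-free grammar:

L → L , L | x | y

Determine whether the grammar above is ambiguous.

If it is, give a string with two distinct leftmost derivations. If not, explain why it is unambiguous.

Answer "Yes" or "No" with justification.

Yes - the string 'y , x , x , y' has two distinct leftmost derivations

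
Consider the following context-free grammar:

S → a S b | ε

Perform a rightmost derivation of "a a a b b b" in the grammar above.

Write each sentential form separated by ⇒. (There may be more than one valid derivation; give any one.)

S ⇒ a S b ⇒ a a S b b ⇒ a a a S b b b ⇒ a a a b b b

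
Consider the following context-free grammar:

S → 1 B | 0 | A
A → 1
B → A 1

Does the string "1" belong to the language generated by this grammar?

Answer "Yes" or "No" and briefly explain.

Yes - a valid derivation exists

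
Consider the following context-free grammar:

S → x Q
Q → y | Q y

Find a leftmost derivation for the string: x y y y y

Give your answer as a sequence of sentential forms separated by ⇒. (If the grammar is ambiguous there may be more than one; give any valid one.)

S ⇒ x Q ⇒ x Q y ⇒ x Q y y ⇒ x Q y y y ⇒ x y y y y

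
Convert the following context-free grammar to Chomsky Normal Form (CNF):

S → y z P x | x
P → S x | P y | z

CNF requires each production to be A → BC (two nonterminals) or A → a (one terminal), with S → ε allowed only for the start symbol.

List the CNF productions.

TY → y; TZ → z; TX → x; S → x; P → z; S → TY X0; X0 → TZ X1; X1 → P TX; P → S TX; P → P TY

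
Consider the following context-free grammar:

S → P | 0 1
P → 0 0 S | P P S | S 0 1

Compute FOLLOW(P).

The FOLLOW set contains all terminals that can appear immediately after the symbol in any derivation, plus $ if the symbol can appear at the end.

We compute FOLLOW(P) using the standard algorithm.
FOLLOW(S) starts with {$}.
FIRST(P) = {0}
FIRST(S) = {0}
FOLLOW(P) = {$, 0}
FOLLOW(S) = {$, 0}
Therefore, FOLLOW(P) = {$, 0}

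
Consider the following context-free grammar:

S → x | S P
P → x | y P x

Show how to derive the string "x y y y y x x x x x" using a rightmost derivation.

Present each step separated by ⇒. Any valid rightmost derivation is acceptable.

S ⇒ S P ⇒ S y P x ⇒ S y y P x x ⇒ S y y y P x x x ⇒ S y y y y P x x x x ⇒ S y y y y x x x x x ⇒ x y y y y x x x x x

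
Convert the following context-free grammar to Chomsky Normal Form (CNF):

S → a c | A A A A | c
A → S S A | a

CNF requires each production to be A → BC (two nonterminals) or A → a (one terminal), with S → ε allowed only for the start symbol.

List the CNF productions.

TA → a; TC → c; S → c; A → a; S → TA TC; S → A X0; X0 → A X1; X1 → A A; A → S X2; X2 → S A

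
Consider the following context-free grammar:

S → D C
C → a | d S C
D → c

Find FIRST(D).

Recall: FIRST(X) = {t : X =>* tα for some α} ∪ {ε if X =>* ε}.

We compute FIRST(D) using the standard algorithm.
FIRST(C) = {a, d}
FIRST(D) = {c}
FIRST(S) = {c}
Therefore, FIRST(D) = {c}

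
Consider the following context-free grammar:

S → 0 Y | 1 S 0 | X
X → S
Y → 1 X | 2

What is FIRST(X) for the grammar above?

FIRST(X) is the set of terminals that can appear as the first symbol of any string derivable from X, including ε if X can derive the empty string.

We compute FIRST(X) using the standard algorithm.
FIRST(S) = {0, 1}
FIRST(X) = {0, 1}
FIRST(Y) = {1, 2}
Therefore, FIRST(X) = {0, 1}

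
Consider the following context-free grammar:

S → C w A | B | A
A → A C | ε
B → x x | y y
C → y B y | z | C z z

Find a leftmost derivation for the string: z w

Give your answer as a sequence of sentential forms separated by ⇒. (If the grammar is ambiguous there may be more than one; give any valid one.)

S ⇒ C w A ⇒ z w A ⇒ z w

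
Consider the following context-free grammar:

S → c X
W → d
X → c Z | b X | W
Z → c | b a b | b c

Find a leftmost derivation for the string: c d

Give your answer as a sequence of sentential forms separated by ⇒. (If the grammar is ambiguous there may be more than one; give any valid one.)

S ⇒ c X ⇒ c W ⇒ c d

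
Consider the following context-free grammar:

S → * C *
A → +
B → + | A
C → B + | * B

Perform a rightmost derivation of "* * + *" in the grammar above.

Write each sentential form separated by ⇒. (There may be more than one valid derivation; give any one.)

S ⇒ * C * ⇒ * * B * ⇒ * * + *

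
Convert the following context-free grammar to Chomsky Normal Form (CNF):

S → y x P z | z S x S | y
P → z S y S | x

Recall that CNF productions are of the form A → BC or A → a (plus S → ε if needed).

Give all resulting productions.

TY → y; TX → x; TZ → z; S → y; P → x; S → TY X0; X0 → TX X1; X1 → P TZ; S → TZ X2; X2 → S X3; X3 → TX S; P → TZ X4; X4 → S X5; X5 → TY S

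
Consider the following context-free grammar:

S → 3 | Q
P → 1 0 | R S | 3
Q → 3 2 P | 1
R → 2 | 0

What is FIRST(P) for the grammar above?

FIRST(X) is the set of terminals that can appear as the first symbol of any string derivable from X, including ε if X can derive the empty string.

We compute FIRST(P) using the standard algorithm.
FIRST(P) = {0, 1, 2, 3}
FIRST(Q) = {1, 3}
FIRST(R) = {0, 2}
FIRST(S) = {1, 3}
Therefore, FIRST(P) = {0, 1, 2, 3}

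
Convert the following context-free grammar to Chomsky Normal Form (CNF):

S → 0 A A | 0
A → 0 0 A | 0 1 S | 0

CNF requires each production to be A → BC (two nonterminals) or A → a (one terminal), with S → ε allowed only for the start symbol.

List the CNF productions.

T0 → 0; S → 0; T1 → 1; A → 0; S → T0 X0; X0 → A A; A → T0 X1; X1 → T0 A; A → T0 X2; X2 → T1 S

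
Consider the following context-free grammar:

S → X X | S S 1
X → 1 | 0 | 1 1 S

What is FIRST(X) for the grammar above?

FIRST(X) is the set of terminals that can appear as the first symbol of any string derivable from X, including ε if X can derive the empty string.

We compute FIRST(X) using the standard algorithm.
FIRST(S) = {0, 1}
FIRST(X) = {0, 1}
Therefore, FIRST(X) = {0, 1}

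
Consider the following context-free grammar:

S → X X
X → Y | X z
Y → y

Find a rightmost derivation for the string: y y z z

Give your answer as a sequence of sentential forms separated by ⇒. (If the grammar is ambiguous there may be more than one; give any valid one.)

S ⇒ X X ⇒ X X z ⇒ X X z z ⇒ X Y z z ⇒ X y z z ⇒ Y y z z ⇒ y y z z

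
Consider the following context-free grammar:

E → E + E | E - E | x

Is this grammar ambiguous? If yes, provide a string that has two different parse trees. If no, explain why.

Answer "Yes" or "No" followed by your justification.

Yes - the string 'x - x - x + x + x' has two distinct leftmost derivations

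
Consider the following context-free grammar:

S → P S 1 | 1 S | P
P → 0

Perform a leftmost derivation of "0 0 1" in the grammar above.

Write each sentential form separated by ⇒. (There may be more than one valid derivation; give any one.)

S ⇒ P S 1 ⇒ 0 S 1 ⇒ 0 P 1 ⇒ 0 0 1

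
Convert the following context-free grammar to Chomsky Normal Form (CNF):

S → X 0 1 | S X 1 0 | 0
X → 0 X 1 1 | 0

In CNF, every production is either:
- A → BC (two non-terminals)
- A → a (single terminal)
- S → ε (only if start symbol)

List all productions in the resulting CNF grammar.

T0 → 0; T1 → 1; S → 0; X → 0; S → X X0; X0 → T0 T1; S → S X1; X1 → X X2; X2 → T1 T0; X → T0 X3; X3 → X X4; X4 → T1 T1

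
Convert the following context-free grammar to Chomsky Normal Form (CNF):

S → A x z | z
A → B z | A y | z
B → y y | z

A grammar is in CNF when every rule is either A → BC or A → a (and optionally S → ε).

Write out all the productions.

TX → x; TZ → z; S → z; TY → y; A → z; B → z; S → A X0; X0 → TX TZ; A → B TZ; A → A TY; B → TY TY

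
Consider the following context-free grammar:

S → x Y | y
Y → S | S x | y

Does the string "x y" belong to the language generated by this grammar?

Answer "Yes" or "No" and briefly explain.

Yes - a valid derivation exists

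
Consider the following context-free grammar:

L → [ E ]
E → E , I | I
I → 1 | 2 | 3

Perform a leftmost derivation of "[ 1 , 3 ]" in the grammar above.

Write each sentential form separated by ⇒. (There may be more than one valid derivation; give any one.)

L ⇒ [ E ] ⇒ [ E , I ] ⇒ [ I , I ] ⇒ [ 1 , I ] ⇒ [ 1 , 3 ]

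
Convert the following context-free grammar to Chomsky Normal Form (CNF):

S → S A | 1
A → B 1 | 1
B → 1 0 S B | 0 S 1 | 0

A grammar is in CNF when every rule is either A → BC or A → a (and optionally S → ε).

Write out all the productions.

S → 1; T1 → 1; A → 1; T0 → 0; B → 0; S → S A; A → B T1; B → T1 X0; X0 → T0 X1; X1 → S B; B → T0 X2; X2 → S T1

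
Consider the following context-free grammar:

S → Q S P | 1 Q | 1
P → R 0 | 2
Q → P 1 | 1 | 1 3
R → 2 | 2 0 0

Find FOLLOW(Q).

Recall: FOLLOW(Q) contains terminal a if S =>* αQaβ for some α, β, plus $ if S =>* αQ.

We compute FOLLOW(Q) using the standard algorithm.
FOLLOW(S) starts with {$}.
FIRST(P) = {2}
FIRST(Q) = {1, 2}
FIRST(R) = {2}
FIRST(S) = {1, 2}
FOLLOW(P) = {$, 1, 2}
FOLLOW(Q) = {$, 1, 2}
FOLLOW(R) = {0}
FOLLOW(S) = {$, 2}
Therefore, FOLLOW(Q) = {$, 1, 2}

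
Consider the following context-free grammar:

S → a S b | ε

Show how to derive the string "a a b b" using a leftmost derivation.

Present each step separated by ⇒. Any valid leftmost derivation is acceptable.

S ⇒ a S b ⇒ a a S b b ⇒ a a b b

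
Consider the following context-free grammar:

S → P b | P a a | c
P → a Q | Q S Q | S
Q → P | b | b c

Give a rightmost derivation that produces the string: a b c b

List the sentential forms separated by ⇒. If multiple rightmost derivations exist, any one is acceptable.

S ⇒ P b ⇒ a Q b ⇒ a b c b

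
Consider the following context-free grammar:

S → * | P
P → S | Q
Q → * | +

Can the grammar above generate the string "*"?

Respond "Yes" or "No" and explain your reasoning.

Yes - a valid derivation exists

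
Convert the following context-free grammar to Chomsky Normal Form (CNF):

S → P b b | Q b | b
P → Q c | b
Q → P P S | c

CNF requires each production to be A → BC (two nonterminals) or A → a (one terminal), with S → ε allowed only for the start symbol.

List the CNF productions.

TB → b; S → b; TC → c; P → b; Q → c; S → P X0; X0 → TB TB; S → Q TB; P → Q TC; Q → P X1; X1 → P S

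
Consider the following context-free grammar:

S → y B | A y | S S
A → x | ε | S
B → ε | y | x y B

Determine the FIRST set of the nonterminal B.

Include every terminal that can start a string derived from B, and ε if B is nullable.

We compute FIRST(B) using the standard algorithm.
FIRST(A) = {x, y, ε}
FIRST(B) = {x, y, ε}
FIRST(S) = {x, y}
Therefore, FIRST(B) = {x, y, ε}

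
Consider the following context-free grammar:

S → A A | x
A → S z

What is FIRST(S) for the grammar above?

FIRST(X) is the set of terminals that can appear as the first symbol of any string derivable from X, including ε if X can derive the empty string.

We compute FIRST(S) using the standard algorithm.
FIRST(A) = {x}
FIRST(S) = {x}
Therefore, FIRST(S) = {x}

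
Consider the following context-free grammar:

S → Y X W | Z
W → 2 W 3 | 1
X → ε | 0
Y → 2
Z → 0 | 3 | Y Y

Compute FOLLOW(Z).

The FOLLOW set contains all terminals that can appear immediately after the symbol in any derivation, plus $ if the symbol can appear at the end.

We compute FOLLOW(Z) using the standard algorithm.
FOLLOW(S) starts with {$}.
FIRST(S) = {0, 2, 3}
FIRST(W) = {1, 2}
FIRST(X) = {0, ε}
FIRST(Y) = {2}
FIRST(Z) = {0, 2, 3}
FOLLOW(S) = {$}
FOLLOW(W) = {$, 3}
FOLLOW(X) = {1, 2}
FOLLOW(Y) = {$, 0, 1, 2}
FOLLOW(Z) = {$}
Therefore, FOLLOW(Z) = {$}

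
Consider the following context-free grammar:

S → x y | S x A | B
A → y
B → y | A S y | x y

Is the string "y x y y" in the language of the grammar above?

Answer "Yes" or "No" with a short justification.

Yes - a valid derivation exists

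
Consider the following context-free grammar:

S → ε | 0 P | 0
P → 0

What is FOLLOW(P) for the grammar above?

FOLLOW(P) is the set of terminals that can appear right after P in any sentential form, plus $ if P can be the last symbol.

We compute FOLLOW(P) using the standard algorithm.
FOLLOW(S) starts with {$}.
FIRST(P) = {0}
FIRST(S) = {0, ε}
FOLLOW(P) = {$}
FOLLOW(S) = {$}
Therefore, FOLLOW(P) = {$}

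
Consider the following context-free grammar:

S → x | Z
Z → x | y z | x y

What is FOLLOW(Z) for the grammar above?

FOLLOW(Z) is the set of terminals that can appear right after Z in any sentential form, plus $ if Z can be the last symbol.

We compute FOLLOW(Z) using the standard algorithm.
FOLLOW(S) starts with {$}.
FIRST(S) = {x, y}
FIRST(Z) = {x, y}
FOLLOW(S) = {$}
FOLLOW(Z) = {$}
Therefore, FOLLOW(Z) = {$}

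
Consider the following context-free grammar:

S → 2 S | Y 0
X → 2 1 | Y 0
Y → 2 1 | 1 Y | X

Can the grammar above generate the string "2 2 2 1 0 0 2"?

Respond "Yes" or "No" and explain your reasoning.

No - no valid derivation exists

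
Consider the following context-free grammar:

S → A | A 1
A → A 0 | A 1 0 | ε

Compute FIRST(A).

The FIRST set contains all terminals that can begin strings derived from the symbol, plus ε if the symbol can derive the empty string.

We compute FIRST(A) using the standard algorithm.
FIRST(A) = {0, 1, ε}
FIRST(S) = {0, 1, ε}
Therefore, FIRST(A) = {0, 1, ε}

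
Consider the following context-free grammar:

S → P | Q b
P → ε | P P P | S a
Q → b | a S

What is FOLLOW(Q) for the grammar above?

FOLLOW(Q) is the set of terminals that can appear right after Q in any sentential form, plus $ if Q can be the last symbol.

We compute FOLLOW(Q) using the standard algorithm.
FOLLOW(S) starts with {$}.
FIRST(P) = {a, b, ε}
FIRST(Q) = {a, b}
FIRST(S) = {a, b, ε}
FOLLOW(P) = {$, a, b}
FOLLOW(Q) = {b}
FOLLOW(S) = {$, a, b}
Therefore, FOLLOW(Q) = {b}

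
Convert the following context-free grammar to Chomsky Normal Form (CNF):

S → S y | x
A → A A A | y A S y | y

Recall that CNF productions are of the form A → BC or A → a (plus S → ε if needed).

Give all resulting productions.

TY → y; S → x; A → y; S → S TY; A → A X0; X0 → A A; A → TY X1; X1 → A X2; X2 → S TY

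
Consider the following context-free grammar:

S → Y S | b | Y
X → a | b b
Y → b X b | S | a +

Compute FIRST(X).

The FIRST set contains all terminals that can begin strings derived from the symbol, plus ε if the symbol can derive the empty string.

We compute FIRST(X) using the standard algorithm.
FIRST(S) = {a, b}
FIRST(X) = {a, b}
FIRST(Y) = {a, b}
Therefore, FIRST(X) = {a, b}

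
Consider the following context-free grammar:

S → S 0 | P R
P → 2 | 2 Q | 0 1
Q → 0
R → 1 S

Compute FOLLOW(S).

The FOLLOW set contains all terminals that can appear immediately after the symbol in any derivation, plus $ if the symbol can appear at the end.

We compute FOLLOW(S) using the standard algorithm.
FOLLOW(S) starts with {$}.
FIRST(P) = {0, 2}
FIRST(Q) = {0}
FIRST(R) = {1}
FIRST(S) = {0, 2}
FOLLOW(P) = {1}
FOLLOW(Q) = {1}
FOLLOW(R) = {$, 0}
FOLLOW(S) = {$, 0}
Therefore, FOLLOW(S) = {$, 0}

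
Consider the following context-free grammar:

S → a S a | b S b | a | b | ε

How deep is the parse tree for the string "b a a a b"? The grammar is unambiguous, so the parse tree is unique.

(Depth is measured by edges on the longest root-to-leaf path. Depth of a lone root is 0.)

3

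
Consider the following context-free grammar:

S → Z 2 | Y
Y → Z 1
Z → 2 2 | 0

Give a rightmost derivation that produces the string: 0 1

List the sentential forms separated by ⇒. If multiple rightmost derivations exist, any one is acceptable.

S ⇒ Y ⇒ Z 1 ⇒ 0 1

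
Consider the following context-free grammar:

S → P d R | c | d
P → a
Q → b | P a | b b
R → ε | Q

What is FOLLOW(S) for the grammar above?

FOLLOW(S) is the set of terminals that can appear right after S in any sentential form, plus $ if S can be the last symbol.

We compute FOLLOW(S) using the standard algorithm.
FOLLOW(S) starts with {$}.
FIRST(P) = {a}
FIRST(Q) = {a, b}
FIRST(R) = {a, b, ε}
FIRST(S) = {a, c, d}
FOLLOW(P) = {a, d}
FOLLOW(Q) = {$}
FOLLOW(R) = {$}
FOLLOW(S) = {$}
Therefore, FOLLOW(S) = {$}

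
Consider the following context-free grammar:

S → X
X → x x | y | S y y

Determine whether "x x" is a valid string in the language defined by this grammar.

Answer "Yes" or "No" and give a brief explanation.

Yes - a valid derivation exists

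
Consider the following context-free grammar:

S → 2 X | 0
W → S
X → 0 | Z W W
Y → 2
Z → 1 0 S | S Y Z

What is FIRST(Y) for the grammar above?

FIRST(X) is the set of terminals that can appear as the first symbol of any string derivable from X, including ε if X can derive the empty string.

We compute FIRST(Y) using the standard algorithm.
FIRST(S) = {0, 2}
FIRST(W) = {0, 2}
FIRST(X) = {0, 1, 2}
FIRST(Y) = {2}
FIRST(Z) = {0, 1, 2}
Therefore, FIRST(Y) = {2}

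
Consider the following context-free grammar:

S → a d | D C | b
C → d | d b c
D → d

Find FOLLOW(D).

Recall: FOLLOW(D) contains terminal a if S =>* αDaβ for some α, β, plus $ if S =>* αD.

We compute FOLLOW(D) using the standard algorithm.
FOLLOW(S) starts with {$}.
FIRST(C) = {d}
FIRST(D) = {d}
FIRST(S) = {a, b, d}
FOLLOW(C) = {$}
FOLLOW(D) = {d}
FOLLOW(S) = {$}
Therefore, FOLLOW(D) = {d}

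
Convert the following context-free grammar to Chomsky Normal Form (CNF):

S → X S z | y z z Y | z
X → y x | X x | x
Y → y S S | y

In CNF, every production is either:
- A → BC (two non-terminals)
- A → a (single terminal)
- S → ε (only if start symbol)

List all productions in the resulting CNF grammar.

TZ → z; TY → y; S → z; TX → x; X → x; Y → y; S → X X0; X0 → S TZ; S → TY X1; X1 → TZ X2; X2 → TZ Y; X → TY TX; X → X TX; Y → TY X3; X3 → S S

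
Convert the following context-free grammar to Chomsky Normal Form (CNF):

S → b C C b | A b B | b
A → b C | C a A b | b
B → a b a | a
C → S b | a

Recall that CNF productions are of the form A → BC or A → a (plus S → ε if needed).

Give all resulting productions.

TB → b; S → b; TA → a; A → b; B → a; C → a; S → TB X0; X0 → C X1; X1 → C TB; S → A X2; X2 → TB B; A → TB C; A → C X3; X3 → TA X4; X4 → A TB; B → TA X5; X5 → TB TA; C → S TB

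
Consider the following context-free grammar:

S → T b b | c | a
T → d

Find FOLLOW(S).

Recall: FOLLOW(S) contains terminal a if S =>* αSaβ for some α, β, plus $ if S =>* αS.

We compute FOLLOW(S) using the standard algorithm.
FOLLOW(S) starts with {$}.
FIRST(S) = {a, c, d}
FIRST(T) = {d}
FOLLOW(S) = {$}
FOLLOW(T) = {b}
Therefore, FOLLOW(S) = {$}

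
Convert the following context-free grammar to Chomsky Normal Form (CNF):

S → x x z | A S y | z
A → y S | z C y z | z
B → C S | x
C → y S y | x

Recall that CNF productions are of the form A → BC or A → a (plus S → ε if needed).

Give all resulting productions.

TX → x; TZ → z; TY → y; S → z; A → z; B → x; C → x; S → TX X0; X0 → TX TZ; S → A X1; X1 → S TY; A → TY S; A → TZ X2; X2 → C X3; X3 → TY TZ; B → C S; C → TY X4; X4 → S TY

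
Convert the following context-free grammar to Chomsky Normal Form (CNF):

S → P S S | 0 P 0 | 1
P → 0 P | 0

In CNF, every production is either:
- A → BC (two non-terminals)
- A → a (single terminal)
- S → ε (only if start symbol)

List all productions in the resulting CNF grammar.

T0 → 0; S → 1; P → 0; S → P X0; X0 → S S; S → T0 X1; X1 → P T0; P → T0 P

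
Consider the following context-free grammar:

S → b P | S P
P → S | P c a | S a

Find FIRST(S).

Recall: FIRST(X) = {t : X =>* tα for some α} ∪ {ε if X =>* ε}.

We compute FIRST(S) using the standard algorithm.
FIRST(P) = {b}
FIRST(S) = {b}
Therefore, FIRST(S) = {b}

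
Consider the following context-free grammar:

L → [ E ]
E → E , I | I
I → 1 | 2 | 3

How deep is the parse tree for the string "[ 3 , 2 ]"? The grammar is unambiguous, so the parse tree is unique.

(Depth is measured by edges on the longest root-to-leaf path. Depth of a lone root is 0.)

4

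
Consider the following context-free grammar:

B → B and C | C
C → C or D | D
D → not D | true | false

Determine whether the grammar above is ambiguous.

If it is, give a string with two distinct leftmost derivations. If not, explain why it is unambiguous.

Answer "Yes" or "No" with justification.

No - the grammar is unambiguous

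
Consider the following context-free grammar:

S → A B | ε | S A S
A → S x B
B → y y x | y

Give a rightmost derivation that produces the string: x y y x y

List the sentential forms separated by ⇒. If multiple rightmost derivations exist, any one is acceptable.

S ⇒ A B ⇒ A y ⇒ S x B y ⇒ S x y y x y ⇒ x y y x y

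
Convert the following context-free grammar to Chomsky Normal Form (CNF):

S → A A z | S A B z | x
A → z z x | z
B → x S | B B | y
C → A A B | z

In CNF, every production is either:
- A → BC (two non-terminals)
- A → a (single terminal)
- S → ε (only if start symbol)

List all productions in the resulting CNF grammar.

TZ → z; S → x; TX → x; A → z; B → y; C → z; S → A X0; X0 → A TZ; S → S X1; X1 → A X2; X2 → B TZ; A → TZ X3; X3 → TZ TX; B → TX S; B → B B; C → A X4; X4 → A B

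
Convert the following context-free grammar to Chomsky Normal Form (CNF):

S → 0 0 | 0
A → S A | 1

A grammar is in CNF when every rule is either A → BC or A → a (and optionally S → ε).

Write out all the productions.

T0 → 0; S → 0; A → 1; S → T0 T0; A → S A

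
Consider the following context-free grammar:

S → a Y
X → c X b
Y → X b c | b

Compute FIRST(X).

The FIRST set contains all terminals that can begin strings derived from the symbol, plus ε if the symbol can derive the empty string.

We compute FIRST(X) using the standard algorithm.
FIRST(S) = {a}
FIRST(X) = {c}
FIRST(Y) = {b, c}
Therefore, FIRST(X) = {c}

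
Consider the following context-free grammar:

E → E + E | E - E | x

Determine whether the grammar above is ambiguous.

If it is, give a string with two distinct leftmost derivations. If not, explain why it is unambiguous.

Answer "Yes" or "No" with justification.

Yes - the string 'x + x + x + x' has two distinct leftmost derivations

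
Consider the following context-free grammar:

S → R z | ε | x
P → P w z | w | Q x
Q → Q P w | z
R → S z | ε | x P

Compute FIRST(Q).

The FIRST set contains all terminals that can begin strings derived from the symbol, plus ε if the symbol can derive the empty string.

We compute FIRST(Q) using the standard algorithm.
FIRST(P) = {w, z}
FIRST(Q) = {z}
FIRST(R) = {x, z, ε}
FIRST(S) = {x, z, ε}
Therefore, FIRST(Q) = {z}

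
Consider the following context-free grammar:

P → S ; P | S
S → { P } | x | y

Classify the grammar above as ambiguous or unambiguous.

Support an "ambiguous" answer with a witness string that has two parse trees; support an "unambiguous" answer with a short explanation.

Unambiguous - every string in the language has a unique parse tree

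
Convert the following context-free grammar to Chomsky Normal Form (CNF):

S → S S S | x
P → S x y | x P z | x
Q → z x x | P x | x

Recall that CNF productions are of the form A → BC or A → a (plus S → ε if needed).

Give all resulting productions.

S → x; TX → x; TY → y; TZ → z; P → x; Q → x; S → S X0; X0 → S S; P → S X1; X1 → TX TY; P → TX X2; X2 → P TZ; Q → TZ X3; X3 → TX TX; Q → P TX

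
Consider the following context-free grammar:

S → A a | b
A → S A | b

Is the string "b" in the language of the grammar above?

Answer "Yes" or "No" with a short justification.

Yes - a valid derivation exists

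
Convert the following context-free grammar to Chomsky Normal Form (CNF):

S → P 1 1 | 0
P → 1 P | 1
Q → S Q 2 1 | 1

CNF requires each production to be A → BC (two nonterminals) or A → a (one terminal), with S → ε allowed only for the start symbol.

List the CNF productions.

T1 → 1; S → 0; P → 1; T2 → 2; Q → 1; S → P X0; X0 → T1 T1; P → T1 P; Q → S X1; X1 → Q X2; X2 → T2 T1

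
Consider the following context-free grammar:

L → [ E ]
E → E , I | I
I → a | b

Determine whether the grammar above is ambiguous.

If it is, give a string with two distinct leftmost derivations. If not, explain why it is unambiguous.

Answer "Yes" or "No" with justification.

No - the grammar is unambiguous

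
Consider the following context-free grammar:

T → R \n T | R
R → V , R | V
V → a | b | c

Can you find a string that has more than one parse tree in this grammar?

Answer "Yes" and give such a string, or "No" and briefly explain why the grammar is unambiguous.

No - the grammar is unambiguous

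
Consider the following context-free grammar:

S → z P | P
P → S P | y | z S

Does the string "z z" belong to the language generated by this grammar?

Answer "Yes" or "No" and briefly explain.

No - no valid derivation exists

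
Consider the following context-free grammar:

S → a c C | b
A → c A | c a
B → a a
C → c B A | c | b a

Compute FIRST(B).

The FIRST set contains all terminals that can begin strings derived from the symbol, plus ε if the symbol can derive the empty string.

We compute FIRST(B) using the standard algorithm.
FIRST(A) = {c}
FIRST(B) = {a}
FIRST(C) = {b, c}
FIRST(S) = {a, b}
Therefore, FIRST(B) = {a}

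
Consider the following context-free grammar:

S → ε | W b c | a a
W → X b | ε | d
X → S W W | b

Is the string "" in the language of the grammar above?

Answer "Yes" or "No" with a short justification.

Yes - a valid derivation exists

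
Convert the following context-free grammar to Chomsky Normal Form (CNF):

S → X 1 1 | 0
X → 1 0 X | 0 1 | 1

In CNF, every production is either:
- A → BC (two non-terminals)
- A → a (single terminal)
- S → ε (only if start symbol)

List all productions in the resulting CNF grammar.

T1 → 1; S → 0; T0 → 0; X → 1; S → X X0; X0 → T1 T1; X → T1 X1; X1 → T0 X; X → T0 T1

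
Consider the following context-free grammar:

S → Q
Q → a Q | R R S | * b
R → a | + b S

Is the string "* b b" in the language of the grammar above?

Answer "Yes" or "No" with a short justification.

No - no valid derivation exists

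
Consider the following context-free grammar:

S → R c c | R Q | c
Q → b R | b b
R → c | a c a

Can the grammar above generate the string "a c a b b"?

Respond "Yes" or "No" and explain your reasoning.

Yes - a valid derivation exists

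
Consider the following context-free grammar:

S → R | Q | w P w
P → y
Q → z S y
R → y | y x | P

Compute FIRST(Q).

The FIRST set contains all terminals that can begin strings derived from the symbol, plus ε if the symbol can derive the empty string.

We compute FIRST(Q) using the standard algorithm.
FIRST(P) = {y}
FIRST(Q) = {z}
FIRST(R) = {y}
FIRST(S) = {w, y, z}
Therefore, FIRST(Q) = {z}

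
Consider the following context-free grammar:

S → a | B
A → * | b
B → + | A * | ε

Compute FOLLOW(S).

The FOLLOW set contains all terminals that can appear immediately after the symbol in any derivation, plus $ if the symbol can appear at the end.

We compute FOLLOW(S) using the standard algorithm.
FOLLOW(S) starts with {$}.
FIRST(A) = {*, b}
FIRST(B) = {*, +, b, ε}
FIRST(S) = {*, +, a, b, ε}
FOLLOW(A) = {*}
FOLLOW(B) = {$}
FOLLOW(S) = {$}
Therefore, FOLLOW(S) = {$}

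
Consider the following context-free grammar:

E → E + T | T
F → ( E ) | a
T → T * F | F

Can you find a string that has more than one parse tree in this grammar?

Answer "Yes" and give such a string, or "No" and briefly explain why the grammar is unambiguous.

No - the grammar is unambiguous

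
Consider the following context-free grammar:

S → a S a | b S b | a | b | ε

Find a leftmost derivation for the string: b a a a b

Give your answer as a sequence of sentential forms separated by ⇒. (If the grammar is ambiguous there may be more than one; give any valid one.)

S ⇒ b S b ⇒ b a S a b ⇒ b a a a b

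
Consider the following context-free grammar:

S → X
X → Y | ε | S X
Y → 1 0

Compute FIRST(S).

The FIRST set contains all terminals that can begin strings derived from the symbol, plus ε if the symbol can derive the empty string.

We compute FIRST(S) using the standard algorithm.
FIRST(S) = {1, ε}
FIRST(X) = {1, ε}
FIRST(Y) = {1}
Therefore, FIRST(S) = {1, ε}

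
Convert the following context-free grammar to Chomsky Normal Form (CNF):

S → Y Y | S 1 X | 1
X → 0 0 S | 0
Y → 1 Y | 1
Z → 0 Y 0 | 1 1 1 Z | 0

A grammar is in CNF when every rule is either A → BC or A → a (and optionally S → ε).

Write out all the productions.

T1 → 1; S → 1; T0 → 0; X → 0; Y → 1; Z → 0; S → Y Y; S → S X0; X0 → T1 X; X → T0 X1; X1 → T0 S; Y → T1 Y; Z → T0 X2; X2 → Y T0; Z → T1 X3; X3 → T1 X4; X4 → T1 Z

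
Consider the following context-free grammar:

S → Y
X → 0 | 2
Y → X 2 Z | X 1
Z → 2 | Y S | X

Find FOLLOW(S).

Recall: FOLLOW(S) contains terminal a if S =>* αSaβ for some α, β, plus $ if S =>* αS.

We compute FOLLOW(S) using the standard algorithm.
FOLLOW(S) starts with {$}.
FIRST(S) = {0, 2}
FIRST(X) = {0, 2}
FIRST(Y) = {0, 2}
FIRST(Z) = {0, 2}
FOLLOW(S) = {$, 0, 2}
FOLLOW(X) = {$, 0, 1, 2}
FOLLOW(Y) = {$, 0, 2}
FOLLOW(Z) = {$, 0, 2}
Therefore, FOLLOW(S) = {$, 0, 2}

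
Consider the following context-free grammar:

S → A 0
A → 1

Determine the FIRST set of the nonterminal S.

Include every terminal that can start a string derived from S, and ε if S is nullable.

We compute FIRST(S) using the standard algorithm.
FIRST(A) = {1}
FIRST(S) = {1}
Therefore, FIRST(S) = {1}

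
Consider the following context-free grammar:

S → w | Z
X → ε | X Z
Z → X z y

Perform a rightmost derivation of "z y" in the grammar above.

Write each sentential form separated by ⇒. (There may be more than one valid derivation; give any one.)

S ⇒ Z ⇒ X z y ⇒ z y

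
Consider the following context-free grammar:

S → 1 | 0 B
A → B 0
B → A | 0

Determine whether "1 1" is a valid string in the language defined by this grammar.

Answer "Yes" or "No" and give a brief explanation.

No - no valid derivation exists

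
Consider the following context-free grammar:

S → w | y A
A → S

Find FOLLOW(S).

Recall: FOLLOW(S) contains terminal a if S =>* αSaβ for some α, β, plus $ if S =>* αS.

We compute FOLLOW(S) using the standard algorithm.
FOLLOW(S) starts with {$}.
FIRST(A) = {w, y}
FIRST(S) = {w, y}
FOLLOW(A) = {$}
FOLLOW(S) = {$}
Therefore, FOLLOW(S) = {$}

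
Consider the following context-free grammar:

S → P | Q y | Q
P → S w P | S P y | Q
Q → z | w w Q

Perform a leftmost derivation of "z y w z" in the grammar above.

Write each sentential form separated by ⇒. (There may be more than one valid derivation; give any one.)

S ⇒ P ⇒ S w P ⇒ Q y w P ⇒ z y w P ⇒ z y w Q ⇒ z y w z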